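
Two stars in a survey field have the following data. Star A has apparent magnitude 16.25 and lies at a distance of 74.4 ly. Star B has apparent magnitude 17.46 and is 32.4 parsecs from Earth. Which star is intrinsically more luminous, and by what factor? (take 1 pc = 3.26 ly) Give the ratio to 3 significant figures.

Star A: d = 74.4 ly / 3.26 = 22.82 pc
Star A: M = m − 5 log₁₀ d + 5 = 16.25 − 5·1.3584 + 5 = 14.458
Star B: M = m − 5 log₁₀ d + 5 = 17.46 − 5·1.5105 + 5 = 14.907
ΔM = M_A − M_B = 14.458 − (14.907) = -0.449; smaller M is more luminous → Star A.
L ratio = 10^(0.4 |ΔM|) = 10^0.180 = 1.512

Star A is more luminous, by a factor of 1.51.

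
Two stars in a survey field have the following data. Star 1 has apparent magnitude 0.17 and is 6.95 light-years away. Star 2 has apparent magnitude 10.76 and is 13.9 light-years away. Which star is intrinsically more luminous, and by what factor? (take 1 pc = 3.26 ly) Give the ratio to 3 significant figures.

Star 1 is more luminous, by a factor of 4300.

Star 1: d = 6.95 ly / 3.26 = 2.132 pc
Star 1: M = m − 5 log₁₀ d + 5 = 0.17 − 5·0.3288 + 5 = 3.526
Star 2: d = 13.9 ly / 3.26 = 4.264 pc
Star 2: M = m − 5 log₁₀ d + 5 = 10.76 − 5·0.6298 + 5 = 12.611
ΔM = M_1 − M_2 = 3.526 − (12.611) = -9.085; smaller M is more luminous → Star 1.
L ratio = 10^(0.4 |ΔM|) = 10^3.634 = 4305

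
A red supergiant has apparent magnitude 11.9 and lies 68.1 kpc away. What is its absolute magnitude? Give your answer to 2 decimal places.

d = 68.1 kpc = 68100 pc
5 log₁₀(d/10 pc) = 5 log₁₀(68100) − 5 = 19.166
M = m − 5 log₁₀(d/10) = 11.9 − 19.166 = -7.266

M ≈ -7.27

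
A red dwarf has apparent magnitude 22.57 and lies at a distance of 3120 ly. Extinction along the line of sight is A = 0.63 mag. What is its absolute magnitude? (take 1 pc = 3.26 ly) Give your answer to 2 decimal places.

d = 3120 ly / 3.26 = 957.1 pc
5 log₁₀(d/10 pc) = 5 log₁₀(957.1) − 5 = 9.905
M = m − 5 log₁₀(d/10) − A = 22.57 − 9.905 − 0.63 = 12.035

M ≈ 12.04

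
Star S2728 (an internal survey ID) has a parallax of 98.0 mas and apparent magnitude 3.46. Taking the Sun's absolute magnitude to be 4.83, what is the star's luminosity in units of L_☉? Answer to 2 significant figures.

L/L_☉ ≈ 3.7

d = 1/p = 1000/98.0 mas = 10.20 pc
M = m − 5 log₁₀ d + 5 = 3.46 − 5·1.0088 + 5 = 3.416
M − M_☉ = 3.416 − 4.83 = -1.414
L/L_☉ = 10^(−0.4 × -1.414) = 3.677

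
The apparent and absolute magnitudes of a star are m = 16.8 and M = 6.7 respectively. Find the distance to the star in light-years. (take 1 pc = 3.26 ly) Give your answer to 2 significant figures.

Distance modulus: m − M = 16.8 − (6.7) = 10.100
m − M = 5 log₁₀ d − 5
log₁₀ d = (m − M)/5 + 1 = 3.0200
d = 10^3.0200 = 1047 pc
= 3414 ly

d ≈ 3400 ly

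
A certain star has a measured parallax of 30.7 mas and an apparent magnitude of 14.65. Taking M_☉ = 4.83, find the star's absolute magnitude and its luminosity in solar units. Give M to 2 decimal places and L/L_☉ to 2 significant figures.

M ≈ 12.09; L/L_☉ ≈ 1.3×10^-3

d = 1/p = 1000/30.7 mas = 32.57 pc
M = m − 5 log₁₀ d + 5 = 14.65 − 5·1.5129 + 5 = 12.086
M − M_☉ = 12.086 − 4.83 = 7.256
L/L_☉ = 10^(−0.4 × 7.256) = 1.252×10^-3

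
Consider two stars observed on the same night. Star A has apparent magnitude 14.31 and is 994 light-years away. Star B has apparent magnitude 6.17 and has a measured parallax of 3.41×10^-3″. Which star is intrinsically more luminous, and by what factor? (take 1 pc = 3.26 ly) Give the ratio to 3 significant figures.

Star B is more luminous, by a factor of 1670.

Star A: d = 994 ly / 3.26 = 304.9 pc
Star A: M = m − 5 log₁₀ d + 5 = 14.31 − 5·2.4842 + 5 = 6.889
Star B: d = 1/p = 1/3.41×10^-3″ = 293.3 pc
Star B: M = m − 5 log₁₀ d + 5 = 6.17 − 5·2.4672 + 5 = -1.166
ΔM = M_A − M_B = 6.889 − (-1.166) = 8.055; smaller M is more luminous → Star B.
L ratio = 10^(0.4 |ΔM|) = 10^3.222 = 1668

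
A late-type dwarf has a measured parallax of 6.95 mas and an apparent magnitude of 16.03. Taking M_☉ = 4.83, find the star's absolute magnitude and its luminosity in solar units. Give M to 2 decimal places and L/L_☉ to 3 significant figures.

d = 1/p = 1000/6.95 mas = 143.9 pc
M = m − 5 log₁₀ d + 5 = 16.03 − 5·2.1580 + 5 = 10.240
M − M_☉ = 10.240 − 4.83 = 5.410
L/L_☉ = 10^(−0.4 × 5.410) = 6.855×10^-3

M ≈ 10.24; L/L_☉ ≈ 6.86×10^-3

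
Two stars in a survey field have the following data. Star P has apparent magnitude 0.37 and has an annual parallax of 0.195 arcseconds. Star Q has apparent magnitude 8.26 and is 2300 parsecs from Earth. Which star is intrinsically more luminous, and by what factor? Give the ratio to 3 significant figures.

Star Q is more luminous, by a factor of 140.

Star P: d = 1/p = 1/0.195″ = 5.128 pc
Star P: M = m − 5 log₁₀ d + 5 = 0.37 − 5·0.7100 + 5 = 1.820
Star Q: M = m − 5 log₁₀ d + 5 = 8.26 − 5·3.3617 + 5 = -3.549
ΔM = M_P − M_Q = 1.820 − (-3.549) = 5.369; smaller M is more luminous → Star Q.
L ratio = 10^(0.4 |ΔM|) = 10^2.148 = 140.5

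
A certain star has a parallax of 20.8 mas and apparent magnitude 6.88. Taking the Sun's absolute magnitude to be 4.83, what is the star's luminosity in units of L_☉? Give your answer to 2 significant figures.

L/L_☉ ≈ 3.5

d = 1/p = 1000/20.8 mas = 48.08 pc
M = m − 5 log₁₀ d + 5 = 6.88 − 5·1.6819 + 5 = 3.470
M − M_☉ = 3.470 − 4.83 = -1.360
L/L_☉ = 10^(−0.4 × -1.360) = 3.498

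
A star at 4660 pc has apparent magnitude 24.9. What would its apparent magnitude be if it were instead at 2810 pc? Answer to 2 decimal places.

Flux ∝ 1/d², so Δm = 5 log₁₀(d₂/d₁) = 5 log₁₀(2810/4660) = -1.098
m₂ = m₁ + Δm = 24.9 + (-1.098) = 23.802

m ≈ 23.80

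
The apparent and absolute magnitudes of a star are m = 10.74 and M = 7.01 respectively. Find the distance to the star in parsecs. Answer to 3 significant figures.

d ≈ 55.7 pc

μ = m − M = 3.730
m − M = 5 log₁₀ d − 5
log₁₀ d = (m − M)/5 + 1 = 1.7460
d = 10^1.7460 = 55.72 pc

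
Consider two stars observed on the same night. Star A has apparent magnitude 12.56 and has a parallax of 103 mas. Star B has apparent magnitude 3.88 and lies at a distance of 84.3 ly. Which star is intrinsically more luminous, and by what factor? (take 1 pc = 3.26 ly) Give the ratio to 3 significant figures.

Star B is more luminous, by a factor of 21000.

Star A: p = 103 mas = 0.103″ → d = 1/p = 9.709 pc
Star A: M = m − 5 log₁₀ d + 5 = 12.56 − 5·0.9872 + 5 = 12.624
Star B: d = 84.3 ly / 3.26 = 25.86 pc
Star B: M = m − 5 log₁₀ d + 5 = 3.88 − 5·1.4126 + 5 = 1.817
ΔM = M_A − M_B = 12.624 − (1.817) = 10.807; smaller M is more luminous → Star B.
L ratio = 10^(0.4 |ΔM|) = 10^4.323 = 21030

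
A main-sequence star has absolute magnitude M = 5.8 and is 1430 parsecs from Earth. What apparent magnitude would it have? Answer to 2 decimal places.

m = M + 5 log₁₀ d − 5 = 5.8 + 5·3.1553 − 5 = 16.577

m ≈ 16.58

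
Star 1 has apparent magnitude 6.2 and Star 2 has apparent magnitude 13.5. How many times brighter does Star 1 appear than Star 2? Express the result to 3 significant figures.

832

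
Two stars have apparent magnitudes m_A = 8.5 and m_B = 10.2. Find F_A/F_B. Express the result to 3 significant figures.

F_A/F_B ≈ 4.79

Magnitude difference = -1.7
Flux ratio = 10^(−0.4 Δm) = 10^(−0.4 × -1.7) = 10^0.680 = 4.786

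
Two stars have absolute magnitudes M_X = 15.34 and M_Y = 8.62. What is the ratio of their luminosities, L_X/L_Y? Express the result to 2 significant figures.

L_X/L_Y ≈ 2.1×10^-3

ΔM = M_X − M_Y = 6.72
L_X/L_Y = 10^(−0.4 ΔM) = 10^-2.688 = 2.051×10^-3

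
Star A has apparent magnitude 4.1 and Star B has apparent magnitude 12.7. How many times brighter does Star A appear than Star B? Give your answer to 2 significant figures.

Magnitude difference = -8.6
Flux ratio = 10^(−0.4 Δm) = 10^(−0.4 × -8.6) = 10^3.440 = 2754

2800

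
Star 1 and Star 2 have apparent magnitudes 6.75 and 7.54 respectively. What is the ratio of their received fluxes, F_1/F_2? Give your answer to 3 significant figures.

F_1/F_2 ≈ 2.07

Magnitude difference = -0.79
Flux ratio = 10^(−0.4 Δm) = 10^(−0.4 × -0.79) = 10^0.316 = 2.070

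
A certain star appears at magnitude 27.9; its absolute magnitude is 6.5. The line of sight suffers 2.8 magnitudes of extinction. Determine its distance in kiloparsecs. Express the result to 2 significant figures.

d ≈ 52 kpc

m − M = 5 log₁₀(d/10 pc) + A  ⇒  27.9 − (6.5) − 2.8 = 5 log₁₀(d/10)
18.600 = 5 log₁₀(d/10)
log₁₀ d = (m − M − A)/5 + 1 = 4.7200
d = 10^4.7200 = 52480 pc
= 52.48 kpc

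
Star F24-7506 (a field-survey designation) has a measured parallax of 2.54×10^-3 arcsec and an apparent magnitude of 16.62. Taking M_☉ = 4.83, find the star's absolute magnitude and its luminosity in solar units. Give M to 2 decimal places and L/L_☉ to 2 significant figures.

d = 1/p = 1/2.54×10^-3″ = 393.7 pc
M = m − 5 log₁₀ d + 5 = 16.62 − 5·2.5952 + 5 = 8.644
M − M_☉ = 8.644 − 4.83 = 3.814
L/L_☉ = 10^(−0.4 × 3.814) = 0.02981

M ≈ 8.64; L/L_☉ ≈ 0.030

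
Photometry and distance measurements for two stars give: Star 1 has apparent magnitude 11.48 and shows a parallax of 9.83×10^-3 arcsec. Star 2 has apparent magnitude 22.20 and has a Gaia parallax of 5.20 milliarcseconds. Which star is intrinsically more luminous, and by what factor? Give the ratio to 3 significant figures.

Star 1 is more luminous, by a factor of 5430.

Star 1: d = 1/p = 1/9.83×10^-3″ = 101.7 pc
Star 1: M = m − 5 log₁₀ d + 5 = 11.48 − 5·2.0074 + 5 = 6.443
Star 2: p = 5.20 mas = 5.20×10^-3″ → d = 1/p = 192.3 pc
Star 2: M = m − 5 log₁₀ d + 5 = 22.20 − 5·2.2840 + 5 = 15.780
ΔM = M_1 − M_2 = 6.443 − (15.780) = -9.337; smaller M is more luminous → Star 1.
L ratio = 10^(0.4 |ΔM|) = 10^3.735 = 5431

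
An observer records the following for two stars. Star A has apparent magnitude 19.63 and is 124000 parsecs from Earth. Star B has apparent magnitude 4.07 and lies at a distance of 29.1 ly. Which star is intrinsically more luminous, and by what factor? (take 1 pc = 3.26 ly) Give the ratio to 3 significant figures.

Star A: M = m − 5 log₁₀ d + 5 = 19.63 − 5·5.0934 + 5 = -0.837
Star B: d = 29.1 ly / 3.26 = 8.926 pc
Star B: M = m − 5 log₁₀ d + 5 = 4.07 − 5·0.9507 + 5 = 4.317
ΔM = M_A − M_B = -0.837 − (4.317) = -5.154; smaller M is more luminous → Star A.
L ratio = 10^(0.4 |ΔM|) = 10^2.061 = 115.2

Star A is more luminous, by a factor of 115.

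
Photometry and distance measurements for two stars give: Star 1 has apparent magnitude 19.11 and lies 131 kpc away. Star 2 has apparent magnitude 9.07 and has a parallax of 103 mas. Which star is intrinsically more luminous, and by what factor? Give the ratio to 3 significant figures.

Star 1 is more luminous, by a factor of 17500.

Star 1: d = 131 kpc = 131000 pc
Star 1: M = m − 5 log₁₀ d + 5 = 19.11 − 5·5.1173 + 5 = -1.476
Star 2: p = 103 mas = 0.103″ → d = 1/p = 9.709 pc
Star 2: M = m − 5 log₁₀ d + 5 = 9.07 − 5·0.9872 + 5 = 9.134
ΔM = M_1 − M_2 = -1.476 − (9.134) = -10.611; smaller M is more luminous → Star 1.
L ratio = 10^(0.4 |ΔM|) = 10^4.244 = 17550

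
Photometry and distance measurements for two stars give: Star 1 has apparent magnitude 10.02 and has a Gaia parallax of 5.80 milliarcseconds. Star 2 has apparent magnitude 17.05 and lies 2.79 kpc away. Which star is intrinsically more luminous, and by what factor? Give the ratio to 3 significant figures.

Star 1 is more luminous, by a factor of 2.48.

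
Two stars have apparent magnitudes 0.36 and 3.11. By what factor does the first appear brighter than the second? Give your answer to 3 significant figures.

Magnitude difference = -2.75
Flux ratio = 10^(−0.4 Δm) = 10^(−0.4 × -2.75) = 10^1.100 = 12.59

12.6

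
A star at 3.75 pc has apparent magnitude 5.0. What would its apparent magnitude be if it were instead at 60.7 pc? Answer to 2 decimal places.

m ≈ 11.05

Flux ∝ 1/d², so Δm = 5 log₁₀(d₂/d₁) = 5 log₁₀(60.7/3.75) = 6.046
m₂ = m₁ + Δm = 5.0 + (6.046) = 11.046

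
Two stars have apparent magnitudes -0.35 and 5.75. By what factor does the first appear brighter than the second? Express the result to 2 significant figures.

280

Magnitude difference = -6.10
Flux ratio = 10^(−0.4 Δm) = 10^(−0.4 × -6.10) = 10^2.440 = 275.4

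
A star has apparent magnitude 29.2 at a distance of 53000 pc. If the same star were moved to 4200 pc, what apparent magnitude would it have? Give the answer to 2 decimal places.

Flux ∝ 1/d², so Δm = 5 log₁₀(d₂/d₁) = 5 log₁₀(4200/53000) = -5.505
m₂ = m₁ + Δm = 29.2 + (-5.505) = 23.695

m ≈ 23.69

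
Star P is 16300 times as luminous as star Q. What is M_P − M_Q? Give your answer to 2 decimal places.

M_P − M_Q ≈ -10.53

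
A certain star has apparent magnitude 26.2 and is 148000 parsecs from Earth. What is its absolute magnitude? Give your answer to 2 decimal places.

M ≈ 5.35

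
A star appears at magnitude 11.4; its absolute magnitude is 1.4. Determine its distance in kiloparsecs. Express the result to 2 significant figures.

Distance modulus: m − M = 11.4 − (1.4) = 10.000
m − M = 5 log₁₀ d − 5
log₁₀ d = (m − M)/5 + 1 = 3.0000
d = 10^3.0000 = 1000 pc
= 1.000 kpc

d ≈ 1.0 kpc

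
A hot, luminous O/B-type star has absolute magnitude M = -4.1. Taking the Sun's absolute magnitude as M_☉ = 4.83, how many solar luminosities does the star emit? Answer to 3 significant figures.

M − M_☉ = -4.1 − 4.83 = -8.930
L/L_☉ = 10^(−0.4 (M − M_☉)) = 10^3.572 = 3733

L/L_☉ ≈ 3730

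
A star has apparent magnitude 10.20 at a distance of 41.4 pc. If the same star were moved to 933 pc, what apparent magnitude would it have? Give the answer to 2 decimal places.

m ≈ 16.96

Flux ∝ 1/d², so Δm = 5 log₁₀(d₂/d₁) = 5 log₁₀(933/41.4) = 6.764
m₂ = m₁ + Δm = 10.20 + (6.764) = 16.964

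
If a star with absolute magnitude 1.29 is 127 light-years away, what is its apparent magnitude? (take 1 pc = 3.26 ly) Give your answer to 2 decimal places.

m ≈ 4.24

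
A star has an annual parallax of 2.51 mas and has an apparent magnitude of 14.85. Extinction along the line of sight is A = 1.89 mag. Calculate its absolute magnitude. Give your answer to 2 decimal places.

M ≈ 4.96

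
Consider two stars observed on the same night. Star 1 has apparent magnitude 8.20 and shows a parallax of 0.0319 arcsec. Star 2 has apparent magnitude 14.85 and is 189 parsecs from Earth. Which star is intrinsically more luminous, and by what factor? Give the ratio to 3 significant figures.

Star 1 is more luminous, by a factor of 12.6.

Star 1: d = 1/p = 1/0.0319″ = 31.35 pc
Star 1: M = m − 5 log₁₀ d + 5 = 8.20 − 5·1.4962 + 5 = 5.719
Star 2: M = m − 5 log₁₀ d + 5 = 14.85 − 5·2.2765 + 5 = 8.468
ΔM = M_1 − M_2 = 5.719 − (8.468) = -2.749; smaller M is more luminous → Star 1.
L ratio = 10^(0.4 |ΔM|) = 10^1.099 = 12.57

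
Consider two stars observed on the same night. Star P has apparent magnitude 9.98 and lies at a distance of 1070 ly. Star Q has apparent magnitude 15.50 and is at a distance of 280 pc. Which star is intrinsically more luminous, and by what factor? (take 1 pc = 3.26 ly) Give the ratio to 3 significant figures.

Star P is more luminous, by a factor of 222.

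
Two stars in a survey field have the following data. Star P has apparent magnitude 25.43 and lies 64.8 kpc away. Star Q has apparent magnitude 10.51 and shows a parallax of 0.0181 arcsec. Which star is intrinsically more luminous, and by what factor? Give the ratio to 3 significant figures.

Star P: d = 64.8 kpc = 64800 pc
Star P: M = m − 5 log₁₀ d + 5 = 25.43 − 5·4.8116 + 5 = 6.372
Star Q: d = 1/p = 1/0.0181″ = 55.25 pc
Star Q: M = m − 5 log₁₀ d + 5 = 10.51 − 5·1.7423 + 5 = 6.798
ΔM = M_P − M_Q = 6.372 − (6.798) = -0.426; smaller M is more luminous → Star P.
L ratio = 10^(0.4 |ΔM|) = 10^0.171 = 1.481

Star P is more luminous, by a factor of 1.48.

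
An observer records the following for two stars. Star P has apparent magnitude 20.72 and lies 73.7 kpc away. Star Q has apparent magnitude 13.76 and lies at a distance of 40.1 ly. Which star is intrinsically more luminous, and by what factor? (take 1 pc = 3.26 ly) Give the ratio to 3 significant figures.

Star P is more luminous, by a factor of 59000.

Star P: d = 73.7 kpc = 73700 pc
Star P: M = m − 5 log₁₀ d + 5 = 20.72 − 5·4.8675 + 5 = 1.383
Star Q: d = 40.1 ly / 3.26 = 12.30 pc
Star Q: M = m − 5 log₁₀ d + 5 = 13.76 − 5·1.0899 + 5 = 13.310
ΔM = M_P − M_Q = 1.383 − (13.310) = -11.928; smaller M is more luminous → Star P.
L ratio = 10^(0.4 |ΔM|) = 10^4.771 = 59030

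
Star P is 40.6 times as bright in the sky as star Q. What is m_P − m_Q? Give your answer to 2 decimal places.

m_P − m_Q ≈ -4.02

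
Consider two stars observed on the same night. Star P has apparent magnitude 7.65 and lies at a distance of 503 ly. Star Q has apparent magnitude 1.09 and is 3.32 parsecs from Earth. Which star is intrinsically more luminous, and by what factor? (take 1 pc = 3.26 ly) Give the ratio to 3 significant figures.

Star P is more luminous, by a factor of 5.13.

Star P: d = 503 ly / 3.26 = 154.3 pc
Star P: M = m − 5 log₁₀ d + 5 = 7.65 − 5·2.1884 + 5 = 1.708
Star Q: M = m − 5 log₁₀ d + 5 = 1.09 − 5·0.5211 + 5 = 3.484
ΔM = M_P − M_Q = 1.708 − (3.484) = -1.776; smaller M is more luminous → Star P.
L ratio = 10^(0.4 |ΔM|) = 10^0.710 = 5.134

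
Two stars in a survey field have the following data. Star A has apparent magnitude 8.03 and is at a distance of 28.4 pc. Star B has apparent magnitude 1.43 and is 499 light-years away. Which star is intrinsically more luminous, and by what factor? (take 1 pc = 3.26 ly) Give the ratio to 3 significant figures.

Star B is more luminous, by a factor of 12700.

Star A: M = m − 5 log₁₀ d + 5 = 8.03 − 5·1.4533 + 5 = 5.763
Star B: d = 499 ly / 3.26 = 153.1 pc
Star B: M = m − 5 log₁₀ d + 5 = 1.43 − 5·2.1849 + 5 = -4.494
ΔM = M_A − M_B = 5.763 − (-4.494) = 10.258; smaller M is more luminous → Star B.
L ratio = 10^(0.4 |ΔM|) = 10^4.103 = 12680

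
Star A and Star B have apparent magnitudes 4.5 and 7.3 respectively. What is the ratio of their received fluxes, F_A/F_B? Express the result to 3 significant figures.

Δm = 4.5 − (7.3) = -2.8
Flux ratio = 10^(−0.4 Δm) = 10^(−0.4 × -2.8) = 10^1.120 = 13.18

F_A/F_B ≈ 13.2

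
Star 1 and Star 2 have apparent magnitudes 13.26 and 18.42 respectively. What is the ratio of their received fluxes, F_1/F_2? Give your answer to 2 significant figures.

F_1/F_2 ≈ 120

Δm = 13.26 − (18.42) = -5.16
Flux ratio = 10^(−0.4 Δm) = 10^(−0.4 × -5.16) = 10^2.064 = 115.9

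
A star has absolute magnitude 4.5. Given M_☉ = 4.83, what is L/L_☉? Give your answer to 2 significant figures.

L/L_☉ ≈ 1.4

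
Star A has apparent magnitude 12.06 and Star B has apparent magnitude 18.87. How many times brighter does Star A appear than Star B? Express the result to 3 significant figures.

530

Δm = 12.06 − (18.87) = -6.81
Flux ratio = 10^(−0.4 Δm) = 10^(−0.4 × -6.81) = 10^2.724 = 529.7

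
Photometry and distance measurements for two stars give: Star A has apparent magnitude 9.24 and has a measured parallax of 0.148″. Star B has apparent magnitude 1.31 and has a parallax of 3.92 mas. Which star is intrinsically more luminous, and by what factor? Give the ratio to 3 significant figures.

Star B is more luminous, by a factor of 2.12×10^6.

Star A: d = 1/p = 1/0.148″ = 6.757 pc
Star A: M = m − 5 log₁₀ d + 5 = 9.24 − 5·0.8297 + 5 = 10.091
Star B: p = 3.92 mas = 3.92×10^-3″ → d = 1/p = 255.1 pc
Star B: M = m − 5 log₁₀ d + 5 = 1.31 − 5·2.4067 + 5 = -5.724
ΔM = M_A − M_B = 10.091 − (-5.724) = 15.815; smaller M is more luminous → Star B.
L ratio = 10^(0.4 |ΔM|) = 10^6.326 = 2.118×10^6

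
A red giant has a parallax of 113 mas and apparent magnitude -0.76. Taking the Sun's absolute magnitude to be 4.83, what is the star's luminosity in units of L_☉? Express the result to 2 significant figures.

d = 1/p = 1000/113 mas = 8.850 pc
M = m − 5 log₁₀ d + 5 = -0.76 − 5·0.9469 + 5 = -0.495
M − M_☉ = -0.495 − 4.83 = -5.325
L/L_☉ = 10^(−0.4 × -5.325) = 134.8

L/L_☉ ≈ 130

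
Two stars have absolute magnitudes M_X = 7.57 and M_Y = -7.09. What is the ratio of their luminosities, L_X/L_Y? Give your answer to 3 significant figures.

L_X/L_Y ≈ 1.37×10^-6

ΔM = M_X − M_Y = 14.66
L_X/L_Y = 10^(−0.4 ΔM) = 10^-5.864 = 1.368×10^-6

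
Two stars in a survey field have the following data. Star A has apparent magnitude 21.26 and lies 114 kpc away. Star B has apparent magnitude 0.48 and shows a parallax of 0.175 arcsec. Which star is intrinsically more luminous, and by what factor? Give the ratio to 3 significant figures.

Star A: d = 114 kpc = 114000 pc
Star A: M = m − 5 log₁₀ d + 5 = 21.26 − 5·5.0569 + 5 = 0.975
Star B: d = 1/p = 1/0.175″ = 5.714 pc
Star B: M = m − 5 log₁₀ d + 5 = 0.48 − 5·0.7570 + 5 = 1.695
ΔM = M_A − M_B = 0.975 − (1.695) = -0.720; smaller M is more luminous → Star A.
L ratio = 10^(0.4 |ΔM|) = 10^0.288 = 1.940

Star A is more luminous, by a factor of 1.94.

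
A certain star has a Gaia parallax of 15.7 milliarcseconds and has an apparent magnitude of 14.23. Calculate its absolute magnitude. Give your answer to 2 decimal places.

p = 15.7 mas = 0.0157″ → d = 1/p = 63.69 pc
5 log₁₀(d/10 pc) = 5 log₁₀(63.69) − 5 = 4.021
M = m − 5 log₁₀(d/10) = 14.23 − 4.021 = 10.209

M ≈ 10.21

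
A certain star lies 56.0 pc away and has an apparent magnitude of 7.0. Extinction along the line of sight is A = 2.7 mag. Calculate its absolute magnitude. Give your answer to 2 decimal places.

M ≈ 0.56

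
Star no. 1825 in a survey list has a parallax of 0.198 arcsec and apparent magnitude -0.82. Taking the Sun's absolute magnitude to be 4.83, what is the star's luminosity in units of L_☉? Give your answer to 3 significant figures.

L/L_☉ ≈ 46.4

d = 1/p = 1/0.198″ = 5.051 pc
M = m − 5 log₁₀ d + 5 = -0.82 − 5·0.7033 + 5 = 0.663
M − M_☉ = 0.663 − 4.83 = -4.167
L/L_☉ = 10^(−0.4 × -4.167) = 46.42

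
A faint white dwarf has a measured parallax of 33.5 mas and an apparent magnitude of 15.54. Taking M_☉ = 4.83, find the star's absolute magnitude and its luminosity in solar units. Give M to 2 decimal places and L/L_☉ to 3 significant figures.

M ≈ 13.17; L/L_☉ ≈ 4.63×10^-4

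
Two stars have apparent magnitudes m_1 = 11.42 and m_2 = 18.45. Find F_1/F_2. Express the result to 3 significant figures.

Magnitude difference = -7.03
Flux ratio = 10^(−0.4 Δm) = 10^(−0.4 × -7.03) = 10^2.812 = 648.6

F_1/F_2 ≈ 649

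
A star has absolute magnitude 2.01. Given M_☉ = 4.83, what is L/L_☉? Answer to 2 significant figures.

M − M_☉ = 2.01 − 4.83 = -2.820
L/L_☉ = 10^(−0.4 (M − M_☉)) = 10^1.128 = 13.43

L/L_☉ ≈ 13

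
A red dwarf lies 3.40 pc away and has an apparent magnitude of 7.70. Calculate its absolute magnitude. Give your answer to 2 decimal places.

M ≈ 10.04

5 log₁₀(d/10 pc) = 5 log₁₀(3.400) − 5 = -2.343
M = m − 5 log₁₀(d/10) = 7.70 + 2.343 = 10.043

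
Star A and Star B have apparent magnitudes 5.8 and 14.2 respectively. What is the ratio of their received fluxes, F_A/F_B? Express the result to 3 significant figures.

Δm = 5.8 − (14.2) = -8.4
Flux ratio = 10^(−0.4 Δm) = 10^(−0.4 × -8.4) = 10^3.360 = 2291

F_A/F_B ≈ 2290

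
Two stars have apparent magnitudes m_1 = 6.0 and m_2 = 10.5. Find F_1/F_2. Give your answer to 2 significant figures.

F_1/F_2 ≈ 63

Magnitude difference = -4.5
Flux ratio = 10^(−0.4 Δm) = 10^(−0.4 × -4.5) = 10^1.800 = 63.10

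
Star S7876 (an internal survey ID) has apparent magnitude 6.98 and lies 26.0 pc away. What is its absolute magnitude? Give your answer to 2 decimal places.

5 log₁₀(d/10 pc) = 5 log₁₀(26.00) − 5 = 2.075
M = m − 5 log₁₀(d/10) = 6.98 − 2.075 = 4.905

M ≈ 4.91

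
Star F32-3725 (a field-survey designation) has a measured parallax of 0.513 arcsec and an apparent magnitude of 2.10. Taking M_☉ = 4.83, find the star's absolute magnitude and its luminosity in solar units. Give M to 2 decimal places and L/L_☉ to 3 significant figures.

M ≈ 5.65; L/L_☉ ≈ 0.470

d = 1/p = 1/0.513″ = 1.949 pc
M = m − 5 log₁₀ d + 5 = 2.10 − 5·0.2899 + 5 = 5.651
M − M_☉ = 5.651 − 4.83 = 0.821
L/L_☉ = 10^(−0.4 × 0.821) = 0.4696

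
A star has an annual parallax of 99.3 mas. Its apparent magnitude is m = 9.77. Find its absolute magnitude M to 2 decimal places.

p = 99.3 mas = 0.0993″ → d = 1/p = 10.07 pc
5 log₁₀(d/10 pc) = 5 log₁₀(10.07) − 5 = 0.015
M = m − 5 log₁₀(d/10) = 9.77 − 0.015 = 9.755

M ≈ 9.75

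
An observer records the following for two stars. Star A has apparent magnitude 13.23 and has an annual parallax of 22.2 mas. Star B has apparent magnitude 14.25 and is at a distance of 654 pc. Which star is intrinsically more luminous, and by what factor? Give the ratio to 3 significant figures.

Star B is more luminous, by a factor of 82.4.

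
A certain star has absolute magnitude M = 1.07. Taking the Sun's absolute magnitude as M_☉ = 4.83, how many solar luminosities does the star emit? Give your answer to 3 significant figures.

L/L_☉ ≈ 31.9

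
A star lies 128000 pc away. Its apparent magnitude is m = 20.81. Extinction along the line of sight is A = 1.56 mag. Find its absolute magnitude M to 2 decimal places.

M ≈ -1.29

5 log₁₀(d/10 pc) = 5 log₁₀(128000) − 5 = 20.536
M = m − 5 log₁₀(d/10) − A = 20.81 − 20.536 − 1.56 = -1.286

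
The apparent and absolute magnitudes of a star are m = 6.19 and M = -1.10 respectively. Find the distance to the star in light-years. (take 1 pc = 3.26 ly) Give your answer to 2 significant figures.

d ≈ 940 ly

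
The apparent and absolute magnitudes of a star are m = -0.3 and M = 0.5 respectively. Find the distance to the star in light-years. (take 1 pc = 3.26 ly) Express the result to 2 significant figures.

d ≈ 23 ly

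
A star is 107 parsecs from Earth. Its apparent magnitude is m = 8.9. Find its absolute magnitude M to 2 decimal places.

5 log₁₀(d/10 pc) = 5 log₁₀(107.0) − 5 = 5.147
M = m − 5 log₁₀(d/10) = 8.9 − 5.147 = 3.753

M ≈ 3.75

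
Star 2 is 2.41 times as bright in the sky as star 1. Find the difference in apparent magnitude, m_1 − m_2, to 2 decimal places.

m_1 − m_2 ≈ 0.96

Pogson: Δm = −2.5 log₁₀(ratio) = −2.5 log₁₀(2.41) = −2.5 × 0.3820 = -0.955
Star 2 is brighter so has the smaller magnitude: m_1 − m_2 is positive.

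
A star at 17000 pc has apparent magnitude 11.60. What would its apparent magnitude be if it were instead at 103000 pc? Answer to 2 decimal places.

Flux ∝ 1/d², so Δm = 5 log₁₀(d₂/d₁) = 5 log₁₀(103000/17000) = 3.912
m₂ = m₁ + Δm = 11.60 + (3.912) = 15.512

m ≈ 15.51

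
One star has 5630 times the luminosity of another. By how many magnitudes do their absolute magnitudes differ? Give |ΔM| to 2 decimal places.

|ΔM| ≈ 9.38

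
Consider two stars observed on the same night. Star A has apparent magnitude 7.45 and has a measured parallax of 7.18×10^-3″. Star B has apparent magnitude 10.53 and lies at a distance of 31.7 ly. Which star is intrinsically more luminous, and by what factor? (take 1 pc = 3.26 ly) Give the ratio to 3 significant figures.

Star A: d = 1/p = 1/7.18×10^-3″ = 139.3 pc
Star A: M = m − 5 log₁₀ d + 5 = 7.45 − 5·2.1439 + 5 = 1.731
Star B: d = 31.7 ly / 3.26 = 9.724 pc
Star B: M = m − 5 log₁₀ d + 5 = 10.53 − 5·0.9878 + 5 = 10.591
ΔM = M_A − M_B = 1.731 − (10.591) = -8.860; smaller M is more luminous → Star A.
L ratio = 10^(0.4 |ΔM|) = 10^3.544 = 3500

Star A is more luminous, by a factor of 3500.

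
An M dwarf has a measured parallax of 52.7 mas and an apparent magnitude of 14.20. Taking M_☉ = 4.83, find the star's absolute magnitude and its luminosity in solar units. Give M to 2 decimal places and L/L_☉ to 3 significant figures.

M ≈ 12.81; L/L_☉ ≈ 6.43×10^-4

d = 1/p = 1000/52.7 mas = 18.98 pc
M = m − 5 log₁₀ d + 5 = 14.20 − 5·1.2782 + 5 = 12.809
M − M_☉ = 12.809 − 4.83 = 7.979
L/L_☉ = 10^(−0.4 × 7.979) = 6.432×10^-4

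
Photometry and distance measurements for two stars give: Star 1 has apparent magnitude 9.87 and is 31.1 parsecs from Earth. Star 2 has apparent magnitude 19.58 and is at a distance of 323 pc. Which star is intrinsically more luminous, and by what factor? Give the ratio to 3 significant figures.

Star 1: M = m − 5 log₁₀ d + 5 = 9.87 − 5·1.4928 + 5 = 7.406
Star 2: M = m − 5 log₁₀ d + 5 = 19.58 − 5·2.5092 + 5 = 12.034
ΔM = M_1 − M_2 = 7.406 − (12.034) = -4.628; smaller M is more luminous → Star 1.
L ratio = 10^(0.4 |ΔM|) = 10^1.851 = 70.98

Star 1 is more luminous, by a factor of 71.0.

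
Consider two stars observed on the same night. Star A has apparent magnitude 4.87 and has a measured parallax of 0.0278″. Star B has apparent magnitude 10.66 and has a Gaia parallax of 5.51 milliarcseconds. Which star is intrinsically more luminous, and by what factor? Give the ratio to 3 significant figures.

Star A: d = 1/p = 1/0.0278″ = 35.97 pc
Star A: M = m − 5 log₁₀ d + 5 = 4.87 − 5·1.5560 + 5 = 2.090
Star B: p = 5.51 mas = 5.51×10^-3″ → d = 1/p = 181.5 pc
Star B: M = m − 5 log₁₀ d + 5 = 10.66 − 5·2.2588 + 5 = 4.366
ΔM = M_A − M_B = 2.090 − (4.366) = -2.276; smaller M is more luminous → Star A.
L ratio = 10^(0.4 |ΔM|) = 10^0.910 = 8.132

Star A is more luminous, by a factor of 8.13.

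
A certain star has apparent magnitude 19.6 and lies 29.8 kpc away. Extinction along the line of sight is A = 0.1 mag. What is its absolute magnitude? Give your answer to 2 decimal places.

d = 29.8 kpc = 29800 pc
5 log₁₀(d/10 pc) = 5 log₁₀(29800) − 5 = 17.371
M = m − 5 log₁₀(d/10) − A = 19.6 − 17.371 − 0.1 = 2.129

M ≈ 2.13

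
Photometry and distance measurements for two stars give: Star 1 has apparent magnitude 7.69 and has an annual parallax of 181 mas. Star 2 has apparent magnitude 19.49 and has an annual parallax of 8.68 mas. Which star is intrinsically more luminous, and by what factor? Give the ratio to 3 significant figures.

Star 1 is more luminous, by a factor of 121.

Star 1: p = 181 mas = 0.181″ → d = 1/p = 5.525 pc
Star 1: M = m − 5 log₁₀ d + 5 = 7.69 − 5·0.7423 + 5 = 8.978
Star 2: p = 8.68 mas = 8.68×10^-3″ → d = 1/p = 115.2 pc
Star 2: M = m − 5 log₁₀ d + 5 = 19.49 − 5·2.0615 + 5 = 14.183
ΔM = M_1 − M_2 = 8.978 − (14.183) = -5.204; smaller M is more luminous → Star 1.
L ratio = 10^(0.4 |ΔM|) = 10^2.082 = 120.7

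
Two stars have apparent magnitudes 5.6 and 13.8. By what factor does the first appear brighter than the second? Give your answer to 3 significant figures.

Δm = 5.6 − (13.8) = -8.2
Flux ratio = 10^(−0.4 Δm) = 10^(−0.4 × -8.2) = 10^3.280 = 1905

1910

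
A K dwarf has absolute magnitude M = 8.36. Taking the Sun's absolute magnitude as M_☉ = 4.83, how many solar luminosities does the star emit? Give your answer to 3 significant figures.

L/L_☉ ≈ 0.0387

M − M_☉ = 8.36 − 4.83 = 3.530
L/L_☉ = 10^(−0.4 (M − M_☉)) = 10^-1.412 = 0.03873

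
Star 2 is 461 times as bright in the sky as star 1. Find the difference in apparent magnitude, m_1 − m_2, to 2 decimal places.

m_1 − m_2 ≈ 6.66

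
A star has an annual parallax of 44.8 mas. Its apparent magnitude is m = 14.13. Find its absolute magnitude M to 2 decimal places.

M ≈ 12.39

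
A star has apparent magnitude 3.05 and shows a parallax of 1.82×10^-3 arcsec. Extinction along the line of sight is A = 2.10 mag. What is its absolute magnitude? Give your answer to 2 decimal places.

d = 1/p = 1/1.82×10^-3″ = 549.5 pc
5 log₁₀(d/10 pc) = 5 log₁₀(549.5) − 5 = 8.700
M = m − 5 log₁₀(d/10) − A = 3.05 − 8.700 − 2.10 = -7.750

M ≈ -7.75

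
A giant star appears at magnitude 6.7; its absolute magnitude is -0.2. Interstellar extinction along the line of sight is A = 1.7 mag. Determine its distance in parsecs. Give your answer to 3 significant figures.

d ≈ 110 pc

m − M = 5 log₁₀(d/10 pc) + A  ⇒  6.7 − (-0.2) − 1.7 = 5 log₁₀(d/10)
5.200 = 5 log₁₀(d/10)
log₁₀ d = (m − M − A)/5 + 1 = 2.0400
d = 10^2.0400 = 109.6 pc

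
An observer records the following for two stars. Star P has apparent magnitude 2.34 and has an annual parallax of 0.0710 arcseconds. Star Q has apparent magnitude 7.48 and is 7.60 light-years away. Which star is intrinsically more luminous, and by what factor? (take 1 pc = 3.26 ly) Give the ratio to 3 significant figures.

Star P: d = 1/p = 1/0.0710″ = 14.08 pc
Star P: M = m − 5 log₁₀ d + 5 = 2.34 − 5·1.1487 + 5 = 1.596
Star Q: d = 7.60 ly / 3.26 = 2.331 pc
Star Q: M = m − 5 log₁₀ d + 5 = 7.48 − 5·0.3676 + 5 = 10.642
ΔM = M_P − M_Q = 1.596 − (10.642) = -9.046; smaller M is more luminous → Star P.
L ratio = 10^(0.4 |ΔM|) = 10^3.618 = 4152

Star P is more luminous, by a factor of 4150.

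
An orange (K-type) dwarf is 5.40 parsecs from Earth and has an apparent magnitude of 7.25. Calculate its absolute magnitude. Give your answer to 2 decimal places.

M ≈ 8.59

5 log₁₀(d/10 pc) = 5 log₁₀(5.400) − 5 = -1.338
M = m − 5 log₁₀(d/10) = 7.25 + 1.338 = 8.588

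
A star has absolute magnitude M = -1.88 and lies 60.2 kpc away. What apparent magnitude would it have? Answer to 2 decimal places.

d = 60.2 kpc = 60200 pc
m = M + 5 log₁₀ d − 5 = -1.88 + 5·4.7796 − 5 = 17.018

m ≈ 17.02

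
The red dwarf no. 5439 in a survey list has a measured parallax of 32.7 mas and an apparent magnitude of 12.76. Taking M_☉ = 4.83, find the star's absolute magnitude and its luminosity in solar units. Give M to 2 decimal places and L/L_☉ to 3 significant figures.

M ≈ 10.33; L/L_☉ ≈ 6.29×10^-3

d = 1/p = 1000/32.7 mas = 30.58 pc
M = m − 5 log₁₀ d + 5 = 12.76 − 5·1.4855 + 5 = 10.333
M − M_☉ = 10.333 − 4.83 = 5.503
L/L_☉ = 10^(−0.4 × 5.503) = 6.294×10^-3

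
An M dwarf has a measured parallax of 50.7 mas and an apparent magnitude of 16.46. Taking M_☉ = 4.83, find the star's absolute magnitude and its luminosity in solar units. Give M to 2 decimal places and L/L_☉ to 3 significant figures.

M ≈ 14.99; L/L_☉ ≈ 8.67×10^-5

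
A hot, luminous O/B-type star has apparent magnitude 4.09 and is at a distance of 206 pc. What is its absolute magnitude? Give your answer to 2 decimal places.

M ≈ -2.48

5 log₁₀(d/10 pc) = 5 log₁₀(206.0) − 5 = 6.569
M = m − 5 log₁₀(d/10) = 4.09 − 6.569 = -2.479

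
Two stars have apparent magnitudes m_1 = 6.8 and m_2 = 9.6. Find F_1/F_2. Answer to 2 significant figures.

F_1/F_2 ≈ 13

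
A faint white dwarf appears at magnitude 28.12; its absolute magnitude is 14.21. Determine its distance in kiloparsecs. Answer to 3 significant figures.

μ = m − M = 13.910
m − M = 5 log₁₀ d − 5
log₁₀ d = (m − M)/5 + 1 = 3.7820
d = 10^3.7820 = 6053 pc
= 6.053 kpc

d ≈ 6.05 kpc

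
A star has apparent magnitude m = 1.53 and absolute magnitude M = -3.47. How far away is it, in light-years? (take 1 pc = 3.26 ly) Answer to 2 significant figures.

Distance modulus: m − M = 1.53 − (-3.47) = 5.000
m − M = 5 log₁₀ d − 5
log₁₀ d = (m − M)/5 + 1 = 2.0000
d = 10^2.0000 = 100.0 pc
= 326.0 ly

d ≈ 330 ly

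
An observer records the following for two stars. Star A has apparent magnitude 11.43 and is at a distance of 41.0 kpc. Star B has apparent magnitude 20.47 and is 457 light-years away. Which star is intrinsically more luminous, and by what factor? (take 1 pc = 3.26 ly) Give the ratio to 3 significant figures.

Star A: d = 41.0 kpc = 41000 pc
Star A: M = m − 5 log₁₀ d + 5 = 11.43 − 5·4.6128 + 5 = -6.634
Star B: d = 457 ly / 3.26 = 140.2 pc
Star B: M = m − 5 log₁₀ d + 5 = 20.47 − 5·2.1467 + 5 = 14.737
ΔM = M_A − M_B = -6.634 − (14.737) = -21.370; smaller M is more luminous → Star A.
L ratio = 10^(0.4 |ΔM|) = 10^8.548 = 3.533×10^8

Star A is more luminous, by a factor of 3.53×10^8.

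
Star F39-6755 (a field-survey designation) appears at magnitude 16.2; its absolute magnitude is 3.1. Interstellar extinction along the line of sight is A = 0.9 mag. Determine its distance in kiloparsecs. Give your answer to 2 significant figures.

m − M = 5 log₁₀(d/10 pc) + A  ⇒  16.2 − (3.1) − 0.9 = 5 log₁₀(d/10)
12.200 = 5 log₁₀(d/10)
log₁₀ d = (m − M − A)/5 + 1 = 3.4400
d = 10^3.4400 = 2754 pc
= 2.754 kpc

d ≈ 2.8 kpc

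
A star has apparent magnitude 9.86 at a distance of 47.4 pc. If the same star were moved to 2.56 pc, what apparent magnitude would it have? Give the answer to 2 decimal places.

m ≈ 3.52

Flux ∝ 1/d², so Δm = 5 log₁₀(d₂/d₁) = 5 log₁₀(2.56/47.4) = -6.338
m₂ = m₁ + Δm = 9.86 + (-6.338) = 3.522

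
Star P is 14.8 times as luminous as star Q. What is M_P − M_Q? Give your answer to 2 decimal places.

Pogson: ΔM = −2.5 log₁₀(ratio) = −2.5 log₁₀(14.8) = −2.5 × 1.1703 = -2.926
Star P is brighter, so it has the smaller magnitude: the difference is negative.

M_P − M_Q ≈ -2.93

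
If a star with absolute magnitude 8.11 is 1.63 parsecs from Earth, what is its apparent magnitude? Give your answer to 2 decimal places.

m = M + 5 log₁₀ d − 5 = 8.11 + 5·0.2122 − 5 = 4.171

m ≈ 4.17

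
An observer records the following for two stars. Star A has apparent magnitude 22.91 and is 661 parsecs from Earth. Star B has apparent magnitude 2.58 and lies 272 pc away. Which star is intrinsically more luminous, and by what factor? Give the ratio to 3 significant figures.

Star A: M = m − 5 log₁₀ d + 5 = 22.91 − 5·2.8202 + 5 = 13.809
Star B: M = m − 5 log₁₀ d + 5 = 2.58 − 5·2.4346 + 5 = -4.593
ΔM = M_A − M_B = 13.809 − (-4.593) = 18.402; smaller M is more luminous → Star B.
L ratio = 10^(0.4 |ΔM|) = 10^7.361 = 2.295×10^7

Star B is more luminous, by a factor of 2.29×10^7.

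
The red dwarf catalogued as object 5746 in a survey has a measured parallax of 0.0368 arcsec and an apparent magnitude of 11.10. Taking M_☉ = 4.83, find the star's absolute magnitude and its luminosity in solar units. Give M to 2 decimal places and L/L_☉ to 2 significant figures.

d = 1/p = 1/0.0368″ = 27.17 pc
M = m − 5 log₁₀ d + 5 = 11.10 − 5·1.4342 + 5 = 8.929
M − M_☉ = 8.929 − 4.83 = 4.099
L/L_☉ = 10^(−0.4 × 4.099) = 0.02292

M ≈ 8.93; L/L_☉ ≈ 0.023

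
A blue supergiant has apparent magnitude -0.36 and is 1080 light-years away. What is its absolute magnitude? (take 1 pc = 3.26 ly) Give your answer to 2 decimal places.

d = 1080 ly / 3.26 = 331.3 pc
5 log₁₀(d/10 pc) = 5 log₁₀(331.3) − 5 = 7.601
M = m − 5 log₁₀(d/10) = -0.36 − 7.601 = -7.961

M ≈ -7.96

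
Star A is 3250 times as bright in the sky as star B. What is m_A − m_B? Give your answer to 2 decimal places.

Pogson: Δm = −2.5 log₁₀(ratio) = −2.5 log₁₀(3250) = −2.5 × 3.5119 = -8.780
Star A is brighter, so it has the smaller magnitude: the difference is negative.

m_A − m_B ≈ -8.78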